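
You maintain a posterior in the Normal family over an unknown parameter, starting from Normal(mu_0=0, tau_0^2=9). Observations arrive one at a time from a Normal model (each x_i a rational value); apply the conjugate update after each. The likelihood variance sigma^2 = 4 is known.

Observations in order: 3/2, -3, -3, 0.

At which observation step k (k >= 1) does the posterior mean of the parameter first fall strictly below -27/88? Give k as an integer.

k = 2

obs 1: x=3/2 → posterior Normal(27/26, 36/13)
obs 2: x=-3 → posterior Normal(-27/44, 18/11)
obs 3: x=-3 → posterior Normal(-81/62, 36/31)
obs 4: x=0 → posterior Normal(-81/80, 9/10)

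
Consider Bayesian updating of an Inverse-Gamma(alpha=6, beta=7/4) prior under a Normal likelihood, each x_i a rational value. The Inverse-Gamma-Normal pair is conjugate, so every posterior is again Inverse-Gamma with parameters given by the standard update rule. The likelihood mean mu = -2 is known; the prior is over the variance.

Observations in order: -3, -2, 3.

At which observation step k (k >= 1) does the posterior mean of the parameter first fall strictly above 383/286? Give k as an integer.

k = 3

obs 1: x=-3 → posterior Inverse-Gamma(13/2, 9/4)
obs 2: x=-2 → posterior Inverse-Gamma(7, 9/4)
obs 3: x=3 → posterior Inverse-Gamma(15/2, 59/4)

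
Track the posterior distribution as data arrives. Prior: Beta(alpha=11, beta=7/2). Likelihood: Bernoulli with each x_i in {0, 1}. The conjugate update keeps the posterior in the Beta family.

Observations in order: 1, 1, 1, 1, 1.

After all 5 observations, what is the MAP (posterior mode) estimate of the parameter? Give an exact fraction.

6/7

obs 1: x=1 → posterior Beta(12, 7/2)
obs 2: x=1 → posterior Beta(13, 7/2)
obs 3: x=1 → posterior Beta(14, 7/2)
obs 4: x=1 → posterior Beta(15, 7/2)
obs 5: x=1 → posterior Beta(16, 7/2)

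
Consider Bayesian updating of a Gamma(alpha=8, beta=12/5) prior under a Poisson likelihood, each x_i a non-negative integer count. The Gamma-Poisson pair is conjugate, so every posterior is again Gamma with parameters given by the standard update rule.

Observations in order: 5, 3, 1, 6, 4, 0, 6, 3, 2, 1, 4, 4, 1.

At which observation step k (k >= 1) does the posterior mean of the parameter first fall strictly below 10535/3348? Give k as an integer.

k = 10

obs 1: x=5 → posterior Gamma(13, 17/5)
obs 2: x=3 → posterior Gamma(16, 22/5)
obs 3: x=1 → posterior Gamma(17, 27/5)
obs 4: x=6 → posterior Gamma(23, 32/5)
obs 5: x=4 → posterior Gamma(27, 37/5)
obs 6: x=0 → posterior Gamma(27, 42/5)
obs 7: x=6 → posterior Gamma(33, 47/5)
obs 8: x=3 → posterior Gamma(36, 52/5)
obs 9: x=2 → posterior Gamma(38, 57/5)
obs 10: x=1 → posterior Gamma(39, 62/5)
obs 11: x=4 → posterior Gamma(43, 67/5)
obs 12: x=4 → posterior Gamma(47, 72/5)
obs 13: x=1 → posterior Gamma(48, 77/5)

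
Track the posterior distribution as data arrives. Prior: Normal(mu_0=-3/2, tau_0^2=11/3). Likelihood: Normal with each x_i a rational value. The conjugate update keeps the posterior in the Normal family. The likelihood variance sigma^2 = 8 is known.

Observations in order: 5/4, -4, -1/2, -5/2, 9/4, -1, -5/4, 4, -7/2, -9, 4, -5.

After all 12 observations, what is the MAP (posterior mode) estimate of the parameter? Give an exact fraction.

-815/624

obs 1: x=5/4 → posterior Normal(-89/140, 88/35)
obs 2: x=-4 → posterior Normal(-265/184, 44/23)
obs 3: x=-1/2 → posterior Normal(-287/228, 88/57)
obs 4: x=-5/2 → posterior Normal(-397/272, 22/17)
obs 5: x=9/4 → posterior Normal(-149/158, 88/79)
obs 6: x=-1 → posterior Normal(-19/20, 44/45)
obs 7: x=-5/4 → posterior Normal(-397/404, 88/101)
obs 8: x=4 → posterior Normal(-221/448, 11/14)
obs 9: x=-7/2 → posterior Normal(-125/164, 88/123)
obs 10: x=-9 → posterior Normal(-771/536, 44/67)
obs 11: x=4 → posterior Normal(-119/116, 88/145)
obs 12: x=-5 → posterior Normal(-815/624, 22/39)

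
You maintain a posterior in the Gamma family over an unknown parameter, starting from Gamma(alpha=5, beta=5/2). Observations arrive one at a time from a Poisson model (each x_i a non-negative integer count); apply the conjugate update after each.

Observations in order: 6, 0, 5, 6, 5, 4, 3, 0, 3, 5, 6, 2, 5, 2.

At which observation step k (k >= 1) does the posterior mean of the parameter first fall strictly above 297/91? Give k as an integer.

obs 1: x=6 → posterior Gamma(11, 7/2)
obs 2: x=0 → posterior Gamma(11, 9/2)
obs 3: x=5 → posterior Gamma(16, 11/2)
obs 4: x=6 → posterior Gamma(22, 13/2)
obs 5: x=5 → posterior Gamma(27, 15/2)
obs 6: x=4 → posterior Gamma(31, 17/2)
obs 7: x=3 → posterior Gamma(34, 19/2)
obs 8: x=0 → posterior Gamma(34, 21/2)
obs 9: x=3 → posterior Gamma(37, 23/2)
obs 10: x=5 → posterior Gamma(42, 25/2)
obs 11: x=6 → posterior Gamma(48, 27/2)
obs 12: x=2 → posterior Gamma(50, 29/2)
obs 13: x=5 → posterior Gamma(55, 31/2)
obs 14: x=2 → posterior Gamma(57, 33/2)

k = 4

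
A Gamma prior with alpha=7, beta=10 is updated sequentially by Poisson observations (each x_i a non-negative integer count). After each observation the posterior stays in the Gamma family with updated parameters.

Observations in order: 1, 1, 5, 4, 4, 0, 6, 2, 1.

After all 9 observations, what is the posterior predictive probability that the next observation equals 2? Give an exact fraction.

135744837941447981661805106930094709813189/536870912000000000000000000000000000000000

obs 1: x=1 → posterior Gamma(8, 11)
obs 2: x=1 → posterior Gamma(9, 12)
obs 3: x=5 → posterior Gamma(14, 13)
obs 4: x=4 → posterior Gamma(18, 14)
obs 5: x=4 → posterior Gamma(22, 15)
obs 6: x=0 → posterior Gamma(22, 16)
obs 7: x=6 → posterior Gamma(28, 17)
obs 8: x=2 → posterior Gamma(30, 18)
obs 9: x=1 → posterior Gamma(31, 19)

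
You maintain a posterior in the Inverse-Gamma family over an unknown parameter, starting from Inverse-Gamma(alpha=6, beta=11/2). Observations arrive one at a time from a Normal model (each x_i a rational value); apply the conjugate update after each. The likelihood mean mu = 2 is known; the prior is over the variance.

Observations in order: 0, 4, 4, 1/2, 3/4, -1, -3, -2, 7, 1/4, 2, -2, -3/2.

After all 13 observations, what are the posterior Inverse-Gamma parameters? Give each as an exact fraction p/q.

alpha=25/2, beta=1065/16

obs 1: x=0 → posterior Inverse-Gamma(13/2, 15/2)
obs 2: x=4 → posterior Inverse-Gamma(7, 19/2)
obs 3: x=4 → posterior Inverse-Gamma(15/2, 23/2)
obs 4: x=1/2 → posterior Inverse-Gamma(8, 101/8)
obs 5: x=3/4 → posterior Inverse-Gamma(17/2, 429/32)
obs 6: x=-1 → posterior Inverse-Gamma(9, 573/32)
obs 7: x=-3 → posterior Inverse-Gamma(19/2, 973/32)
obs 8: x=-2 → posterior Inverse-Gamma(10, 1229/32)
obs 9: x=7 → posterior Inverse-Gamma(21/2, 1629/32)
obs 10: x=1/4 → posterior Inverse-Gamma(11, 839/16)
obs 11: x=2 → posterior Inverse-Gamma(23/2, 839/16)
obs 12: x=-2 → posterior Inverse-Gamma(12, 967/16)
obs 13: x=-3/2 → posterior Inverse-Gamma(25/2, 1065/16)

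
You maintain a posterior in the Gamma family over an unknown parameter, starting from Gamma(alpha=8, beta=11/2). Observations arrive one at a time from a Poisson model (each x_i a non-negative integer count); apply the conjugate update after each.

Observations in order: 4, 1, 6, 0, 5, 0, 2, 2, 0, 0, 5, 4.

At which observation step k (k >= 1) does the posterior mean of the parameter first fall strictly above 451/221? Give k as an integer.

obs 1: x=4 → posterior Gamma(12, 13/2)
obs 2: x=1 → posterior Gamma(13, 15/2)
obs 3: x=6 → posterior Gamma(19, 17/2)
obs 4: x=0 → posterior Gamma(19, 19/2)
obs 5: x=5 → posterior Gamma(24, 21/2)
obs 6: x=0 → posterior Gamma(24, 23/2)
obs 7: x=2 → posterior Gamma(26, 25/2)
obs 8: x=2 → posterior Gamma(28, 27/2)
obs 9: x=0 → posterior Gamma(28, 29/2)
obs 10: x=0 → posterior Gamma(28, 31/2)
obs 11: x=5 → posterior Gamma(33, 33/2)
obs 12: x=4 → posterior Gamma(37, 35/2)

k = 3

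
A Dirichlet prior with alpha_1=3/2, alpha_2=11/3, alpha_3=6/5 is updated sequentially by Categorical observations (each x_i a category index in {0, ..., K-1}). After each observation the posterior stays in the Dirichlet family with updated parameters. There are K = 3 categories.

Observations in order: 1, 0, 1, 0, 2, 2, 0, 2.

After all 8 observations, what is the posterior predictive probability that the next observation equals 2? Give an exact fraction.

obs 1: x=1 → posterior Dirichlet(3/2, 14/3, 6/5)
obs 2: x=0 → posterior Dirichlet(5/2, 14/3, 6/5)
obs 3: x=1 → posterior Dirichlet(5/2, 17/3, 6/5)
obs 4: x=0 → posterior Dirichlet(7/2, 17/3, 6/5)
obs 5: x=2 → posterior Dirichlet(7/2, 17/3, 11/5)
obs 6: x=2 → posterior Dirichlet(7/2, 17/3, 16/5)
obs 7: x=0 → posterior Dirichlet(9/2, 17/3, 16/5)
obs 8: x=2 → posterior Dirichlet(9/2, 17/3, 21/5)

126/431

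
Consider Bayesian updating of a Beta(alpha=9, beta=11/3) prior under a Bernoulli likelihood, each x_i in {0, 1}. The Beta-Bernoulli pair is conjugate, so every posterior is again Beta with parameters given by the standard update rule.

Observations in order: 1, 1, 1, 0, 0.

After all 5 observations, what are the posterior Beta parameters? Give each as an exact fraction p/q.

obs 1: x=1 → posterior Beta(10, 11/3)
obs 2: x=1 → posterior Beta(11, 11/3)
obs 3: x=1 → posterior Beta(12, 11/3)
obs 4: x=0 → posterior Beta(12, 14/3)
obs 5: x=0 → posterior Beta(12, 17/3)

alpha=12, beta=17/3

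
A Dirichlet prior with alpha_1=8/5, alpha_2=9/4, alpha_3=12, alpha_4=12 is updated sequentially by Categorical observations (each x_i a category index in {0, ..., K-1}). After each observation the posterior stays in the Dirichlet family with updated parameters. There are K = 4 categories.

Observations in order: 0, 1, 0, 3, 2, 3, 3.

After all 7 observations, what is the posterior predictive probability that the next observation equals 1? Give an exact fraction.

obs 1: x=0 → posterior Dirichlet(13/5, 9/4, 12, 12)
obs 2: x=1 → posterior Dirichlet(13/5, 13/4, 12, 12)
obs 3: x=0 → posterior Dirichlet(18/5, 13/4, 12, 12)
obs 4: x=3 → posterior Dirichlet(18/5, 13/4, 12, 13)
obs 5: x=2 → posterior Dirichlet(18/5, 13/4, 13, 13)
obs 6: x=3 → posterior Dirichlet(18/5, 13/4, 13, 14)
obs 7: x=3 → posterior Dirichlet(18/5, 13/4, 13, 15)

65/697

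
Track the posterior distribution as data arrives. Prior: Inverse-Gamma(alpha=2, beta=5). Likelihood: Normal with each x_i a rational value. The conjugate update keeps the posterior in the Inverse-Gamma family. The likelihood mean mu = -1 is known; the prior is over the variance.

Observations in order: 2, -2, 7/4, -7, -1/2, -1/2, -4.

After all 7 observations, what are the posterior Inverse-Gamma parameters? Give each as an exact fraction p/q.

obs 1: x=2 → posterior Inverse-Gamma(5/2, 19/2)
obs 2: x=-2 → posterior Inverse-Gamma(3, 10)
obs 3: x=7/4 → posterior Inverse-Gamma(7/2, 441/32)
obs 4: x=-7 → posterior Inverse-Gamma(4, 1017/32)
obs 5: x=-1/2 → posterior Inverse-Gamma(9/2, 1021/32)
obs 6: x=-1/2 → posterior Inverse-Gamma(5, 1025/32)
obs 7: x=-4 → posterior Inverse-Gamma(11/2, 1169/32)

alpha=11/2, beta=1169/32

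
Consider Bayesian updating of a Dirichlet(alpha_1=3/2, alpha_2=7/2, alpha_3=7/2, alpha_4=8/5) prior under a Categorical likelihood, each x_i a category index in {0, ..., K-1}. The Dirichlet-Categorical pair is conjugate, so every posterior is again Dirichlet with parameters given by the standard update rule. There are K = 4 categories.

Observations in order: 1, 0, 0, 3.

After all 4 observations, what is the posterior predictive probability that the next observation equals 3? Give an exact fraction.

26/141

obs 1: x=1 → posterior Dirichlet(3/2, 9/2, 7/2, 8/5)
obs 2: x=0 → posterior Dirichlet(5/2, 9/2, 7/2, 8/5)
obs 3: x=0 → posterior Dirichlet(7/2, 9/2, 7/2, 8/5)
obs 4: x=3 → posterior Dirichlet(7/2, 9/2, 7/2, 13/5)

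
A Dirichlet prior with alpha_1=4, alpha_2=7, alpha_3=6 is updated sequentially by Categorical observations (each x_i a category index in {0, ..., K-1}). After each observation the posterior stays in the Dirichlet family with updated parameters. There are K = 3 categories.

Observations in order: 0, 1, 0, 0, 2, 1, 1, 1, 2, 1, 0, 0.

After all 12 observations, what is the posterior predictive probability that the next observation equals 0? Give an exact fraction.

9/29

obs 1: x=0 → posterior Dirichlet(5, 7, 6)
obs 2: x=1 → posterior Dirichlet(5, 8, 6)
obs 3: x=0 → posterior Dirichlet(6, 8, 6)
obs 4: x=0 → posterior Dirichlet(7, 8, 6)
obs 5: x=2 → posterior Dirichlet(7, 8, 7)
obs 6: x=1 → posterior Dirichlet(7, 9, 7)
obs 7: x=1 → posterior Dirichlet(7, 10, 7)
obs 8: x=1 → posterior Dirichlet(7, 11, 7)
obs 9: x=2 → posterior Dirichlet(7, 11, 8)
obs 10: x=1 → posterior Dirichlet(7, 12, 8)
obs 11: x=0 → posterior Dirichlet(8, 12, 8)
obs 12: x=0 → posterior Dirichlet(9, 12, 8)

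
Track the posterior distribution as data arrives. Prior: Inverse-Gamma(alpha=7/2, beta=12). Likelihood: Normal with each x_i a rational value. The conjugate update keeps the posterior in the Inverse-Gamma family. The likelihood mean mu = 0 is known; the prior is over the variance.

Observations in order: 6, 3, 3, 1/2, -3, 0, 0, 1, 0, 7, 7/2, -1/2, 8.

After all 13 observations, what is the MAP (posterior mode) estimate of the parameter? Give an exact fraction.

855/88

obs 1: x=6 → posterior Inverse-Gamma(4, 30)
obs 2: x=3 → posterior Inverse-Gamma(9/2, 69/2)
obs 3: x=3 → posterior Inverse-Gamma(5, 39)
obs 4: x=1/2 → posterior Inverse-Gamma(11/2, 313/8)
obs 5: x=-3 → posterior Inverse-Gamma(6, 349/8)
obs 6: x=0 → posterior Inverse-Gamma(13/2, 349/8)
obs 7: x=0 → posterior Inverse-Gamma(7, 349/8)
obs 8: x=1 → posterior Inverse-Gamma(15/2, 353/8)
obs 9: x=0 → posterior Inverse-Gamma(8, 353/8)
obs 10: x=7 → posterior Inverse-Gamma(17/2, 549/8)
obs 11: x=7/2 → posterior Inverse-Gamma(9, 299/4)
obs 12: x=-1/2 → posterior Inverse-Gamma(19/2, 599/8)
obs 13: x=8 → posterior Inverse-Gamma(10, 855/8)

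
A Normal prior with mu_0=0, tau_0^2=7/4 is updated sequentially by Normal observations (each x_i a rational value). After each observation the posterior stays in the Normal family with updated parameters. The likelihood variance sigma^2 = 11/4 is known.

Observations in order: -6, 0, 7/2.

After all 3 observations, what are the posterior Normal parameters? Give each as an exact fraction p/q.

mu_0=-35/64, tau_0^2=77/128

obs 1: x=-6 → posterior Normal(-7/3, 77/72)
obs 2: x=0 → posterior Normal(-42/25, 77/100)
obs 3: x=7/2 → posterior Normal(-35/64, 77/128)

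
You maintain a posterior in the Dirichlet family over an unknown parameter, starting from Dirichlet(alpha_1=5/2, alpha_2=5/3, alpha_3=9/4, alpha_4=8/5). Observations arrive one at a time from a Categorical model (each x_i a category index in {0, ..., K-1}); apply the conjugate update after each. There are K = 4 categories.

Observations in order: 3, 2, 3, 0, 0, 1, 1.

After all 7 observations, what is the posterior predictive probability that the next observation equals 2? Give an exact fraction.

195/901

obs 1: x=3 → posterior Dirichlet(5/2, 5/3, 9/4, 13/5)
obs 2: x=2 → posterior Dirichlet(5/2, 5/3, 13/4, 13/5)
obs 3: x=3 → posterior Dirichlet(5/2, 5/3, 13/4, 18/5)
obs 4: x=0 → posterior Dirichlet(7/2, 5/3, 13/4, 18/5)
obs 5: x=0 → posterior Dirichlet(9/2, 5/3, 13/4, 18/5)
obs 6: x=1 → posterior Dirichlet(9/2, 8/3, 13/4, 18/5)
obs 7: x=1 → posterior Dirichlet(9/2, 11/3, 13/4, 18/5)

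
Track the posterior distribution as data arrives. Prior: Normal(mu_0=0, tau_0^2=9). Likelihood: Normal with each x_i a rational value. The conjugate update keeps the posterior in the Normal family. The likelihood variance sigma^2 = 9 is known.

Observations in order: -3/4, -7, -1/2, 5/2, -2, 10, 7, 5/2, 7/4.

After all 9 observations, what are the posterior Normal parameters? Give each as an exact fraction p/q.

obs 1: x=-3/4 → posterior Normal(-3/8, 9/2)
obs 2: x=-7 → posterior Normal(-31/12, 3)
obs 3: x=-1/2 → posterior Normal(-33/16, 9/4)
obs 4: x=5/2 → posterior Normal(-23/20, 9/5)
obs 5: x=-2 → posterior Normal(-31/24, 3/2)
obs 6: x=10 → posterior Normal(9/28, 9/7)
obs 7: x=7 → posterior Normal(37/32, 9/8)
obs 8: x=5/2 → posterior Normal(47/36, 1)
obs 9: x=7/4 → posterior Normal(27/20, 9/10)

mu_0=27/20, tau_0^2=9/10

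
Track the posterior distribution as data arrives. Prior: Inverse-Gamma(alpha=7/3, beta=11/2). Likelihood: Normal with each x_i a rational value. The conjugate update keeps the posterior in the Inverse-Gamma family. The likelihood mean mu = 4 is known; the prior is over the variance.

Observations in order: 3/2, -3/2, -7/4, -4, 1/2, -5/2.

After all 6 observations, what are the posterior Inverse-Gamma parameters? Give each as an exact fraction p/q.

obs 1: x=3/2 → posterior Inverse-Gamma(17/6, 69/8)
obs 2: x=-3/2 → posterior Inverse-Gamma(10/3, 95/4)
obs 3: x=-7/4 → posterior Inverse-Gamma(23/6, 1289/32)
obs 4: x=-4 → posterior Inverse-Gamma(13/3, 2313/32)
obs 5: x=1/2 → posterior Inverse-Gamma(29/6, 2509/32)
obs 6: x=-5/2 → posterior Inverse-Gamma(16/3, 3185/32)

alpha=16/3, beta=3185/32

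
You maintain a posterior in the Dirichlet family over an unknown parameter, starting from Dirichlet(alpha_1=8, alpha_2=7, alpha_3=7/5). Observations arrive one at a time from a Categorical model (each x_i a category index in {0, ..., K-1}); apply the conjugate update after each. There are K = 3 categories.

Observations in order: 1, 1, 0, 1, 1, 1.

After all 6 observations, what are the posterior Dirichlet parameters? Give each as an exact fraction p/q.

obs 1: x=1 → posterior Dirichlet(8, 8, 7/5)
obs 2: x=1 → posterior Dirichlet(8, 9, 7/5)
obs 3: x=0 → posterior Dirichlet(9, 9, 7/5)
obs 4: x=1 → posterior Dirichlet(9, 10, 7/5)
obs 5: x=1 → posterior Dirichlet(9, 11, 7/5)
obs 6: x=1 → posterior Dirichlet(9, 12, 7/5)

alpha_1=9, alpha_2=12, alpha_3=7/5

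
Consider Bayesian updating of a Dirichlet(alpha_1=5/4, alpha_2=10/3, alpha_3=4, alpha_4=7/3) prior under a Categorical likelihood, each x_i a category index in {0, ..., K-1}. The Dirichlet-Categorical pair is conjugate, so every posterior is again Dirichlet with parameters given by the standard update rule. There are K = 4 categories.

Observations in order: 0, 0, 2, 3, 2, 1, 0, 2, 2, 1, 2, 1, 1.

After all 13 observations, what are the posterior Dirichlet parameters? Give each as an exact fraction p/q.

alpha_1=17/4, alpha_2=22/3, alpha_3=9, alpha_4=10/3

obs 1: x=0 → posterior Dirichlet(9/4, 10/3, 4, 7/3)
obs 2: x=0 → posterior Dirichlet(13/4, 10/3, 4, 7/3)
obs 3: x=2 → posterior Dirichlet(13/4, 10/3, 5, 7/3)
obs 4: x=3 → posterior Dirichlet(13/4, 10/3, 5, 10/3)
obs 5: x=2 → posterior Dirichlet(13/4, 10/3, 6, 10/3)
obs 6: x=1 → posterior Dirichlet(13/4, 13/3, 6, 10/3)
obs 7: x=0 → posterior Dirichlet(17/4, 13/3, 6, 10/3)
obs 8: x=2 → posterior Dirichlet(17/4, 13/3, 7, 10/3)
obs 9: x=2 → posterior Dirichlet(17/4, 13/3, 8, 10/3)
obs 10: x=1 → posterior Dirichlet(17/4, 16/3, 8, 10/3)
obs 11: x=2 → posterior Dirichlet(17/4, 16/3, 9, 10/3)
obs 12: x=1 → posterior Dirichlet(17/4, 19/3, 9, 10/3)
obs 13: x=1 → posterior Dirichlet(17/4, 22/3, 9, 10/3)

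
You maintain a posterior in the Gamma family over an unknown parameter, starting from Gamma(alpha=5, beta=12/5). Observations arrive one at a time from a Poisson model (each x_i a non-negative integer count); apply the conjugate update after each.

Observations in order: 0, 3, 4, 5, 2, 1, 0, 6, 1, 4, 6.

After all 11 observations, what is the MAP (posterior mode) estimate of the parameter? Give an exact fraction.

obs 1: x=0 → posterior Gamma(5, 17/5)
obs 2: x=3 → posterior Gamma(8, 22/5)
obs 3: x=4 → posterior Gamma(12, 27/5)
obs 4: x=5 → posterior Gamma(17, 32/5)
obs 5: x=2 → posterior Gamma(19, 37/5)
obs 6: x=1 → posterior Gamma(20, 42/5)
obs 7: x=0 → posterior Gamma(20, 47/5)
obs 8: x=6 → posterior Gamma(26, 52/5)
obs 9: x=1 → posterior Gamma(27, 57/5)
obs 10: x=4 → posterior Gamma(31, 62/5)
obs 11: x=6 → posterior Gamma(37, 67/5)

180/67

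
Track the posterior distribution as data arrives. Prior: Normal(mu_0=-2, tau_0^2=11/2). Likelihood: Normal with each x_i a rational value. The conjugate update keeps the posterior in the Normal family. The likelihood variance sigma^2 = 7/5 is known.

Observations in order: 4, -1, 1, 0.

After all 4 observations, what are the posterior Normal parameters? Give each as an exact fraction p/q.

mu_0=32/39, tau_0^2=77/234

obs 1: x=4 → posterior Normal(64/23, 77/69)
obs 2: x=-1 → posterior Normal(137/124, 77/124)
obs 3: x=1 → posterior Normal(192/179, 77/179)
obs 4: x=0 → posterior Normal(32/39, 77/234)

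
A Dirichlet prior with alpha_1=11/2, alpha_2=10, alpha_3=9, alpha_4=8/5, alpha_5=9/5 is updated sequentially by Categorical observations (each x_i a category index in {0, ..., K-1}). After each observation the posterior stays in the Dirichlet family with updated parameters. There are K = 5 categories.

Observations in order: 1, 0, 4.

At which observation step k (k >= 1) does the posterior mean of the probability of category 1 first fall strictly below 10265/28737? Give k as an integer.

obs 1: x=1 → posterior Dirichlet(11/2, 11, 9, 8/5, 9/5)
obs 2: x=0 → posterior Dirichlet(13/2, 11, 9, 8/5, 9/5)
obs 3: x=4 → posterior Dirichlet(13/2, 11, 9, 8/5, 14/5)

k = 3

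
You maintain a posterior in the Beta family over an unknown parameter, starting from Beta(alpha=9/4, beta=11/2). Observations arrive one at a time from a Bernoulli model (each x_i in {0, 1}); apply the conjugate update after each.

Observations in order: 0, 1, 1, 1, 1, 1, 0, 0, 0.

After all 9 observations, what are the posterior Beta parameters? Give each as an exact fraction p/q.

obs 1: x=0 → posterior Beta(9/4, 13/2)
obs 2: x=1 → posterior Beta(13/4, 13/2)
obs 3: x=1 → posterior Beta(17/4, 13/2)
obs 4: x=1 → posterior Beta(21/4, 13/2)
obs 5: x=1 → posterior Beta(25/4, 13/2)
obs 6: x=1 → posterior Beta(29/4, 13/2)
obs 7: x=0 → posterior Beta(29/4, 15/2)
obs 8: x=0 → posterior Beta(29/4, 17/2)
obs 9: x=0 → posterior Beta(29/4, 19/2)

alpha=29/4, beta=19/2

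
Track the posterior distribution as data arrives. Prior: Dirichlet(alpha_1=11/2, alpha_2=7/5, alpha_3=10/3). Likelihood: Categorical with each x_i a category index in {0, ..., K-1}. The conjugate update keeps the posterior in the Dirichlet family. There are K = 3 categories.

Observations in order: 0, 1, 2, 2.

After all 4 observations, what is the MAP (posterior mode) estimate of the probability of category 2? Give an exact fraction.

130/337

obs 1: x=0 → posterior Dirichlet(13/2, 7/5, 10/3)
obs 2: x=1 → posterior Dirichlet(13/2, 12/5, 10/3)
obs 3: x=2 → posterior Dirichlet(13/2, 12/5, 13/3)
obs 4: x=2 → posterior Dirichlet(13/2, 12/5, 16/3)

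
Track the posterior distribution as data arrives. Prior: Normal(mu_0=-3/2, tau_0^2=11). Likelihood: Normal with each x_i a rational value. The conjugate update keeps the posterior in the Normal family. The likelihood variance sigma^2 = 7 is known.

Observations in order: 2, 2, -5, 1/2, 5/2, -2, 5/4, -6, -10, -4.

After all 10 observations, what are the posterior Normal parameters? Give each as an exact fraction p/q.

mu_0=-289/156, tau_0^2=77/117

obs 1: x=2 → posterior Normal(23/36, 77/18)
obs 2: x=2 → posterior Normal(67/58, 77/29)
obs 3: x=-5 → posterior Normal(-43/80, 77/40)
obs 4: x=1/2 → posterior Normal(-16/51, 77/51)
obs 5: x=5/2 → posterior Normal(23/124, 77/62)
obs 6: x=-2 → posterior Normal(-21/146, 77/73)
obs 7: x=5/4 → posterior Normal(13/336, 11/12)
obs 8: x=-6 → posterior Normal(-251/380, 77/95)
obs 9: x=-10 → posterior Normal(-691/424, 77/106)
obs 10: x=-4 → posterior Normal(-289/156, 77/117)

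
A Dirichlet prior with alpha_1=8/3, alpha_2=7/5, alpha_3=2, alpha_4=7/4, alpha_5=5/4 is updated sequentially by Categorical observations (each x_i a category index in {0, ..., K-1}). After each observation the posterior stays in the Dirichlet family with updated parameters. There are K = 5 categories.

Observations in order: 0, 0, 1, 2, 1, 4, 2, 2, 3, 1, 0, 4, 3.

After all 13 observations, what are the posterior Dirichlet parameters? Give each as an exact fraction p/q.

alpha_1=17/3, alpha_2=22/5, alpha_3=5, alpha_4=15/4, alpha_5=13/4

obs 1: x=0 → posterior Dirichlet(11/3, 7/5, 2, 7/4, 5/4)
obs 2: x=0 → posterior Dirichlet(14/3, 7/5, 2, 7/4, 5/4)
obs 3: x=1 → posterior Dirichlet(14/3, 12/5, 2, 7/4, 5/4)
obs 4: x=2 → posterior Dirichlet(14/3, 12/5, 3, 7/4, 5/4)
obs 5: x=1 → posterior Dirichlet(14/3, 17/5, 3, 7/4, 5/4)
obs 6: x=4 → posterior Dirichlet(14/3, 17/5, 3, 7/4, 9/4)
obs 7: x=2 → posterior Dirichlet(14/3, 17/5, 4, 7/4, 9/4)
obs 8: x=2 → posterior Dirichlet(14/3, 17/5, 5, 7/4, 9/4)
obs 9: x=3 → posterior Dirichlet(14/3, 17/5, 5, 11/4, 9/4)
obs 10: x=1 → posterior Dirichlet(14/3, 22/5, 5, 11/4, 9/4)
obs 11: x=0 → posterior Dirichlet(17/3, 22/5, 5, 11/4, 9/4)
obs 12: x=4 → posterior Dirichlet(17/3, 22/5, 5, 11/4, 13/4)
obs 13: x=3 → posterior Dirichlet(17/3, 22/5, 5, 15/4, 13/4)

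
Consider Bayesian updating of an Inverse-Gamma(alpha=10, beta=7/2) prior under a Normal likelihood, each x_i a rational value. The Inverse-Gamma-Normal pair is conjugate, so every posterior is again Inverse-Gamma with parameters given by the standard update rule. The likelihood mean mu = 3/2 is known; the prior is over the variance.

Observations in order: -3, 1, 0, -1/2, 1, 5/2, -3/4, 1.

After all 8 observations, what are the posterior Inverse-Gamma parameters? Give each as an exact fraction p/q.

obs 1: x=-3 → posterior Inverse-Gamma(21/2, 109/8)
obs 2: x=1 → posterior Inverse-Gamma(11, 55/4)
obs 3: x=0 → posterior Inverse-Gamma(23/2, 119/8)
obs 4: x=-1/2 → posterior Inverse-Gamma(12, 135/8)
obs 5: x=1 → posterior Inverse-Gamma(25/2, 17)
obs 6: x=5/2 → posterior Inverse-Gamma(13, 35/2)
obs 7: x=-3/4 → posterior Inverse-Gamma(27/2, 641/32)
obs 8: x=1 → posterior Inverse-Gamma(14, 645/32)

alpha=14, beta=645/32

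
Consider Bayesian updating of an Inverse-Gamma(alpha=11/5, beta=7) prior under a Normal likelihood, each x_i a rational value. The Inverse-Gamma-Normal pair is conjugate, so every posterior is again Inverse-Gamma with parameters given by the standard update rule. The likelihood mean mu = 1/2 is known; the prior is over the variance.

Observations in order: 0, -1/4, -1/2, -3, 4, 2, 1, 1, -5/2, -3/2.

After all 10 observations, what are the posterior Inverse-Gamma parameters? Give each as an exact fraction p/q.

obs 1: x=0 → posterior Inverse-Gamma(27/10, 57/8)
obs 2: x=-1/4 → posterior Inverse-Gamma(16/5, 237/32)
obs 3: x=-1/2 → posterior Inverse-Gamma(37/10, 253/32)
obs 4: x=-3 → posterior Inverse-Gamma(21/5, 449/32)
obs 5: x=4 → posterior Inverse-Gamma(47/10, 645/32)
obs 6: x=2 → posterior Inverse-Gamma(26/5, 681/32)
obs 7: x=1 → posterior Inverse-Gamma(57/10, 685/32)
obs 8: x=1 → posterior Inverse-Gamma(31/5, 689/32)
obs 9: x=-5/2 → posterior Inverse-Gamma(67/10, 833/32)
obs 10: x=-3/2 → posterior Inverse-Gamma(36/5, 897/32)

alpha=36/5, beta=897/32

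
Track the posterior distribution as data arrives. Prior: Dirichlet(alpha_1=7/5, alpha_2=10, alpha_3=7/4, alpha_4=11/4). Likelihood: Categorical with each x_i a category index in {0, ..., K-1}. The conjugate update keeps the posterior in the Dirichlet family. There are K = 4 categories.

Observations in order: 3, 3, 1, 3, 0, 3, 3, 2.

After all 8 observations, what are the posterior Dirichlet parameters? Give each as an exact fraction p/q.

obs 1: x=3 → posterior Dirichlet(7/5, 10, 7/4, 15/4)
obs 2: x=3 → posterior Dirichlet(7/5, 10, 7/4, 19/4)
obs 3: x=1 → posterior Dirichlet(7/5, 11, 7/4, 19/4)
obs 4: x=3 → posterior Dirichlet(7/5, 11, 7/4, 23/4)
obs 5: x=0 → posterior Dirichlet(12/5, 11, 7/4, 23/4)
obs 6: x=3 → posterior Dirichlet(12/5, 11, 7/4, 27/4)
obs 7: x=3 → posterior Dirichlet(12/5, 11, 7/4, 31/4)
obs 8: x=2 → posterior Dirichlet(12/5, 11, 11/4, 31/4)

alpha_1=12/5, alpha_2=11, alpha_3=11/4, alpha_4=31/4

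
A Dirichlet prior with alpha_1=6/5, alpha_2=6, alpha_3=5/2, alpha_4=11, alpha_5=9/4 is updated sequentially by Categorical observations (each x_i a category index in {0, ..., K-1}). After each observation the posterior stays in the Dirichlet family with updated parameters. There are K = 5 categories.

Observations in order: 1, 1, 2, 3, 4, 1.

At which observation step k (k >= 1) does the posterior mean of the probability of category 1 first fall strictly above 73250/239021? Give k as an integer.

obs 1: x=1 → posterior Dirichlet(6/5, 7, 5/2, 11, 9/4)
obs 2: x=1 → posterior Dirichlet(6/5, 8, 5/2, 11, 9/4)
obs 3: x=2 → posterior Dirichlet(6/5, 8, 7/2, 11, 9/4)
obs 4: x=3 → posterior Dirichlet(6/5, 8, 7/2, 12, 9/4)
obs 5: x=4 → posterior Dirichlet(6/5, 8, 7/2, 12, 13/4)
obs 6: x=1 → posterior Dirichlet(6/5, 9, 7/2, 12, 13/4)

k = 2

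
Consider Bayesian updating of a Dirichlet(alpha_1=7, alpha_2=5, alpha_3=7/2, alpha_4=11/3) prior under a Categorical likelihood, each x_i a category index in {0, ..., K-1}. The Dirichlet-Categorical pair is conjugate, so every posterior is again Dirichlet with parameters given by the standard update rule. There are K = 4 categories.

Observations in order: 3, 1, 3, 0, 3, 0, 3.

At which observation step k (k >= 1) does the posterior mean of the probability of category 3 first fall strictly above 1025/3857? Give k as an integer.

k = 5

obs 1: x=3 → posterior Dirichlet(7, 5, 7/2, 14/3)
obs 2: x=1 → posterior Dirichlet(7, 6, 7/2, 14/3)
obs 3: x=3 → posterior Dirichlet(7, 6, 7/2, 17/3)
obs 4: x=0 → posterior Dirichlet(8, 6, 7/2, 17/3)
obs 5: x=3 → posterior Dirichlet(8, 6, 7/2, 20/3)
obs 6: x=0 → posterior Dirichlet(9, 6, 7/2, 20/3)
obs 7: x=3 → posterior Dirichlet(9, 6, 7/2, 23/3)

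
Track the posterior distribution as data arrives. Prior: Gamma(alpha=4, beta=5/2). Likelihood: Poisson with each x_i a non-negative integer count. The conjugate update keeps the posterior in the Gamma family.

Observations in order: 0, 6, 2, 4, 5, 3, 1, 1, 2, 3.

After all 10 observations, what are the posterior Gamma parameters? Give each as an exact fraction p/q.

alpha=31, beta=25/2

obs 1: x=0 → posterior Gamma(4, 7/2)
obs 2: x=6 → posterior Gamma(10, 9/2)
obs 3: x=2 → posterior Gamma(12, 11/2)
obs 4: x=4 → posterior Gamma(16, 13/2)
obs 5: x=5 → posterior Gamma(21, 15/2)
obs 6: x=3 → posterior Gamma(24, 17/2)
obs 7: x=1 → posterior Gamma(25, 19/2)
obs 8: x=1 → posterior Gamma(26, 21/2)
obs 9: x=2 → posterior Gamma(28, 23/2)
obs 10: x=3 → posterior Gamma(31, 25/2)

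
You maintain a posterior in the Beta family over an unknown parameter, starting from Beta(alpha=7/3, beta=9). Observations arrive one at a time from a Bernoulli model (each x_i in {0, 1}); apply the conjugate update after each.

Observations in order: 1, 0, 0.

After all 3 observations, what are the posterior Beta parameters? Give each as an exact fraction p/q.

obs 1: x=1 → posterior Beta(10/3, 9)
obs 2: x=0 → posterior Beta(10/3, 10)
obs 3: x=0 → posterior Beta(10/3, 11)

alpha=10/3, beta=11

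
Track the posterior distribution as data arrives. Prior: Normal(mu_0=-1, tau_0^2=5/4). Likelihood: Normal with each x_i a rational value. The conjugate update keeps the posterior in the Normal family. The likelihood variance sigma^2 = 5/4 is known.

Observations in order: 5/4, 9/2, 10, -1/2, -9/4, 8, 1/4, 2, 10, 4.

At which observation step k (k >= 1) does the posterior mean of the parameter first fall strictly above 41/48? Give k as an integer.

k = 2

obs 1: x=5/4 → posterior Normal(1/8, 5/8)
obs 2: x=9/2 → posterior Normal(19/12, 5/12)
obs 3: x=10 → posterior Normal(59/16, 5/16)
obs 4: x=-1/2 → posterior Normal(57/20, 1/4)
obs 5: x=-9/4 → posterior Normal(2, 5/24)
obs 6: x=8 → posterior Normal(20/7, 5/28)
obs 7: x=1/4 → posterior Normal(81/32, 5/32)
obs 8: x=2 → posterior Normal(89/36, 5/36)
obs 9: x=10 → posterior Normal(129/40, 1/8)
obs 10: x=4 → posterior Normal(145/44, 5/44)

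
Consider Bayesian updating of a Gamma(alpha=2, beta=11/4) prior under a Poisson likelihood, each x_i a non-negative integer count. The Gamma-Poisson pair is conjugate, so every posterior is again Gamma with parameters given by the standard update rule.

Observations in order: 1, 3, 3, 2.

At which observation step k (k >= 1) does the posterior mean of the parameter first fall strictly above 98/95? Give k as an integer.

obs 1: x=1 → posterior Gamma(3, 15/4)
obs 2: x=3 → posterior Gamma(6, 19/4)
obs 3: x=3 → posterior Gamma(9, 23/4)
obs 4: x=2 → posterior Gamma(11, 27/4)

k = 2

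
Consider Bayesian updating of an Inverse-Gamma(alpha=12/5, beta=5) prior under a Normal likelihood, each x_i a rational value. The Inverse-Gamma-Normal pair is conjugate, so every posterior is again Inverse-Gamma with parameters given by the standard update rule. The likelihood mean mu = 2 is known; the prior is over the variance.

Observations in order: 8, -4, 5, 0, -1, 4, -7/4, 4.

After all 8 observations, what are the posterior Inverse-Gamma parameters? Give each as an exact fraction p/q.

alpha=32/5, beta=2017/32

obs 1: x=8 → posterior Inverse-Gamma(29/10, 23)
obs 2: x=-4 → posterior Inverse-Gamma(17/5, 41)
obs 3: x=5 → posterior Inverse-Gamma(39/10, 91/2)
obs 4: x=0 → posterior Inverse-Gamma(22/5, 95/2)
obs 5: x=-1 → posterior Inverse-Gamma(49/10, 52)
obs 6: x=4 → posterior Inverse-Gamma(27/5, 54)
obs 7: x=-7/4 → posterior Inverse-Gamma(59/10, 1953/32)
obs 8: x=4 → posterior Inverse-Gamma(32/5, 2017/32)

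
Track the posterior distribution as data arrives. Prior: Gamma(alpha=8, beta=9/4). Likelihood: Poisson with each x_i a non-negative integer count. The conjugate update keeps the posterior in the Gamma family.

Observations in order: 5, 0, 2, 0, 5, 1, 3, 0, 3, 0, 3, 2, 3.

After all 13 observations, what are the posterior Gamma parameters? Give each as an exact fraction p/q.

obs 1: x=5 → posterior Gamma(13, 13/4)
obs 2: x=0 → posterior Gamma(13, 17/4)
obs 3: x=2 → posterior Gamma(15, 21/4)
obs 4: x=0 → posterior Gamma(15, 25/4)
obs 5: x=5 → posterior Gamma(20, 29/4)
obs 6: x=1 → posterior Gamma(21, 33/4)
obs 7: x=3 → posterior Gamma(24, 37/4)
obs 8: x=0 → posterior Gamma(24, 41/4)
obs 9: x=3 → posterior Gamma(27, 45/4)
obs 10: x=0 → posterior Gamma(27, 49/4)
obs 11: x=3 → posterior Gamma(30, 53/4)
obs 12: x=2 → posterior Gamma(32, 57/4)
obs 13: x=3 → posterior Gamma(35, 61/4)

alpha=35, beta=61/4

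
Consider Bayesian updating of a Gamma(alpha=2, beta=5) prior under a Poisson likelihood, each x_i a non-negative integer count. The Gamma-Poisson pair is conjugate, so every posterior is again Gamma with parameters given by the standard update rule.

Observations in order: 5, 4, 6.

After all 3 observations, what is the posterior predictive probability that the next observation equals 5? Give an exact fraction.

obs 1: x=5 → posterior Gamma(7, 6)
obs 2: x=4 → posterior Gamma(11, 7)
obs 3: x=6 → posterior Gamma(17, 8)

5091319378742345728/109418989131512359209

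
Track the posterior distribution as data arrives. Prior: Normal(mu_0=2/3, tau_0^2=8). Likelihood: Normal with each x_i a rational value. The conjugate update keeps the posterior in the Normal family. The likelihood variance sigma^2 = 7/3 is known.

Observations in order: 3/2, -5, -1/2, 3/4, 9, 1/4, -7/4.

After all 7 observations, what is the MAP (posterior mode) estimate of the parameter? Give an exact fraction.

64/105

obs 1: x=3/2 → posterior Normal(122/93, 56/31)
obs 2: x=-5 → posterior Normal(-238/165, 56/55)
obs 3: x=-1/2 → posterior Normal(-274/237, 56/79)
obs 4: x=3/4 → posterior Normal(-220/309, 56/103)
obs 5: x=9 → posterior Normal(428/381, 56/127)
obs 6: x=1/4 → posterior Normal(446/453, 56/151)
obs 7: x=-7/4 → posterior Normal(64/105, 8/25)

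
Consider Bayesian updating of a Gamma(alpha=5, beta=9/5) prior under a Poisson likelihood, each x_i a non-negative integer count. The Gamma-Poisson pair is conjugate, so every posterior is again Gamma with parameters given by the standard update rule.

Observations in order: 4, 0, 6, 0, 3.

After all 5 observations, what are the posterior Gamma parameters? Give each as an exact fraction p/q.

alpha=18, beta=34/5

obs 1: x=4 → posterior Gamma(9, 14/5)
obs 2: x=0 → posterior Gamma(9, 19/5)
obs 3: x=6 → posterior Gamma(15, 24/5)
obs 4: x=0 → posterior Gamma(15, 29/5)
obs 5: x=3 → posterior Gamma(18, 34/5)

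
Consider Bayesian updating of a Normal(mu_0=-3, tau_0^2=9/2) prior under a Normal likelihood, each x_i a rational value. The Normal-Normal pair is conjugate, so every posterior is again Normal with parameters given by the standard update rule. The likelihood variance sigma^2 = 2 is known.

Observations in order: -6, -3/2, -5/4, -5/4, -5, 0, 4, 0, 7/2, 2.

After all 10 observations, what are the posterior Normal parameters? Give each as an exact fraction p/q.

obs 1: x=-6 → posterior Normal(-66/13, 18/13)
obs 2: x=-3/2 → posterior Normal(-159/44, 9/11)
obs 3: x=-5/4 → posterior Normal(-363/124, 18/31)
obs 4: x=-5/4 → posterior Normal(-51/20, 9/20)
obs 5: x=-5 → posterior Normal(-3, 18/49)
obs 6: x=0 → posterior Normal(-147/58, 9/29)
obs 7: x=4 → posterior Normal(-111/67, 18/67)
obs 8: x=0 → posterior Normal(-111/76, 9/38)
obs 9: x=7/2 → posterior Normal(-159/170, 18/85)
obs 10: x=2 → posterior Normal(-123/188, 9/47)

mu_0=-123/188, tau_0^2=9/47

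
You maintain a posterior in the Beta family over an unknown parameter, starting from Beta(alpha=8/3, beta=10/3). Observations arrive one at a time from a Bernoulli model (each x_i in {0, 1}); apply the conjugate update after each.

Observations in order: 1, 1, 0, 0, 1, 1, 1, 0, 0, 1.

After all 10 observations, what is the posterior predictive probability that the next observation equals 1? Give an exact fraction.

obs 1: x=1 → posterior Beta(11/3, 10/3)
obs 2: x=1 → posterior Beta(14/3, 10/3)
obs 3: x=0 → posterior Beta(14/3, 13/3)
obs 4: x=0 → posterior Beta(14/3, 16/3)
obs 5: x=1 → posterior Beta(17/3, 16/3)
obs 6: x=1 → posterior Beta(20/3, 16/3)
obs 7: x=1 → posterior Beta(23/3, 16/3)
obs 8: x=0 → posterior Beta(23/3, 19/3)
obs 9: x=0 → posterior Beta(23/3, 22/3)
obs 10: x=1 → posterior Beta(26/3, 22/3)

13/24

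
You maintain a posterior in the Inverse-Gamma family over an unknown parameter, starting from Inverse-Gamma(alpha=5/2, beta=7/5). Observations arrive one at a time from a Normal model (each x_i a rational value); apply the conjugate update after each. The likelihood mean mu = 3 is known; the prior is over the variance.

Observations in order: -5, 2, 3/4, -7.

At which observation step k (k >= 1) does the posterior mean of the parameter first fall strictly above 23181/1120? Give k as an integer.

obs 1: x=-5 → posterior Inverse-Gamma(3, 167/5)
obs 2: x=2 → posterior Inverse-Gamma(7/2, 339/10)
obs 3: x=3/4 → posterior Inverse-Gamma(4, 5829/160)
obs 4: x=-7 → posterior Inverse-Gamma(9/2, 13829/160)

k = 4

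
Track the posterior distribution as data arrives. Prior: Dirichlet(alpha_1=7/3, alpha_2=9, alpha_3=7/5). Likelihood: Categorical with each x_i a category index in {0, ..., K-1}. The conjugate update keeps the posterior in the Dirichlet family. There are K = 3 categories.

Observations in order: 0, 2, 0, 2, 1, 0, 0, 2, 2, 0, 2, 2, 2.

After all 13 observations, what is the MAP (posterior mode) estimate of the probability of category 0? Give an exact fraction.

obs 1: x=0 → posterior Dirichlet(10/3, 9, 7/5)
obs 2: x=2 → posterior Dirichlet(10/3, 9, 12/5)
obs 3: x=0 → posterior Dirichlet(13/3, 9, 12/5)
obs 4: x=2 → posterior Dirichlet(13/3, 9, 17/5)
obs 5: x=1 → posterior Dirichlet(13/3, 10, 17/5)
obs 6: x=0 → posterior Dirichlet(16/3, 10, 17/5)
obs 7: x=0 → posterior Dirichlet(19/3, 10, 17/5)
obs 8: x=2 → posterior Dirichlet(19/3, 10, 22/5)
obs 9: x=2 → posterior Dirichlet(19/3, 10, 27/5)
obs 10: x=0 → posterior Dirichlet(22/3, 10, 27/5)
obs 11: x=2 → posterior Dirichlet(22/3, 10, 32/5)
obs 12: x=2 → posterior Dirichlet(22/3, 10, 37/5)
obs 13: x=2 → posterior Dirichlet(22/3, 10, 42/5)

95/341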